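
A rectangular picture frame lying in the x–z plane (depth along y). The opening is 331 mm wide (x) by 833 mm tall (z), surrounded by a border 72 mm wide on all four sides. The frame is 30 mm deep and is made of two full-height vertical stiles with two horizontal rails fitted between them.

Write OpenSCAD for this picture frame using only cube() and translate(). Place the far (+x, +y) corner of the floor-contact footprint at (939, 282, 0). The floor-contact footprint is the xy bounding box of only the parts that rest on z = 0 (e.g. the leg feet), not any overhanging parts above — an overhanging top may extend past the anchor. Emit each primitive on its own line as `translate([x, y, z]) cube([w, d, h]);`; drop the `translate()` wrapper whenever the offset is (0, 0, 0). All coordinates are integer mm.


translate([464, 252, 0]) cube([72, 30, 977]);
translate([867, 252, 0]) cube([72, 30, 977]);
translate([536, 252, 0]) cube([331, 30, 72]);
translate([536, 252, 905]) cube([331, 30, 72]);


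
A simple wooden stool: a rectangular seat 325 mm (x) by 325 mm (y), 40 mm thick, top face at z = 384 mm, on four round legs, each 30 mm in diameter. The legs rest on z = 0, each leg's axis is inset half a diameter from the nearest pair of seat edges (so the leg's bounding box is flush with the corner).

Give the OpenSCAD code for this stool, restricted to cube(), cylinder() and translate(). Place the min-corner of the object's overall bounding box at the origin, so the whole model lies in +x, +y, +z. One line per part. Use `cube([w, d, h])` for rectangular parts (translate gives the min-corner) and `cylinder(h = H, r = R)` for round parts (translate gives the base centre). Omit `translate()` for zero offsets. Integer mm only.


// leg_h = 384 - 40 = 344
translate([0, 0, 344]) cube([325, 325, 40]);
translate([15, 15, 0]) cylinder(h = 344, r = 15);
translate([310, 15, 0]) cylinder(h = 344, r = 15);
translate([15, 310, 0]) cylinder(h = 344, r = 15);
translate([310, 310, 0]) cylinder(h = 344, r = 15);


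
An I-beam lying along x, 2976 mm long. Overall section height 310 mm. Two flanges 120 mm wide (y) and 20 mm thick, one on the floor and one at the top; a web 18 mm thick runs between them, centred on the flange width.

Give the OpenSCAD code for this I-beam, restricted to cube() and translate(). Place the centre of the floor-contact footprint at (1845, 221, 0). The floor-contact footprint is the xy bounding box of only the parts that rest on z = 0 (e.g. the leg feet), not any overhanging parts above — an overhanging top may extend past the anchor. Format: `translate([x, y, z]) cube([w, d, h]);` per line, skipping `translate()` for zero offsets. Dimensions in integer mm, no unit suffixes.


translate([357, 161, 0]) cube([2976, 120, 20]);
translate([357, 212, 20]) cube([2976, 18, 270]);
translate([357, 161, 290]) cube([2976, 120, 20]);


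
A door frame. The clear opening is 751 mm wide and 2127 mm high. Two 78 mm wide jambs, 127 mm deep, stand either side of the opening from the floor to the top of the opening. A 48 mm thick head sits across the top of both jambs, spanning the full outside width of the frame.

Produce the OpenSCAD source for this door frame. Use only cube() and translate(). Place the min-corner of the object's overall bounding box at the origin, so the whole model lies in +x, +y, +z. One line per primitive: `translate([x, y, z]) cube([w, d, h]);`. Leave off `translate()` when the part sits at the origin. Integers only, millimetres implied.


cube([78, 127, 2127]);
translate([829, 0, 0]) cube([78, 127, 2127]);
translate([0, 0, 2127]) cube([907, 127, 48]);


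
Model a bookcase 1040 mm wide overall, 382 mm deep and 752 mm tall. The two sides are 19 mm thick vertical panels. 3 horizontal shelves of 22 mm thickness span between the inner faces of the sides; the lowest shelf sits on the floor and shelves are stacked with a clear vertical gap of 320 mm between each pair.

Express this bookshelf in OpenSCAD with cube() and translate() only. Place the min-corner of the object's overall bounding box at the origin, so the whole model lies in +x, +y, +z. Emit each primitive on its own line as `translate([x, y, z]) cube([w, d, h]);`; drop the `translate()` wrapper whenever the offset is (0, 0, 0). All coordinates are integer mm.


cube([19, 382, 752]);
translate([1021, 0, 0]) cube([19, 382, 752]);
translate([19, 0, 0]) cube([1002, 382, 22]);
translate([19, 0, 342]) cube([1002, 382, 22]);
translate([19, 0, 684]) cube([1002, 382, 22]);


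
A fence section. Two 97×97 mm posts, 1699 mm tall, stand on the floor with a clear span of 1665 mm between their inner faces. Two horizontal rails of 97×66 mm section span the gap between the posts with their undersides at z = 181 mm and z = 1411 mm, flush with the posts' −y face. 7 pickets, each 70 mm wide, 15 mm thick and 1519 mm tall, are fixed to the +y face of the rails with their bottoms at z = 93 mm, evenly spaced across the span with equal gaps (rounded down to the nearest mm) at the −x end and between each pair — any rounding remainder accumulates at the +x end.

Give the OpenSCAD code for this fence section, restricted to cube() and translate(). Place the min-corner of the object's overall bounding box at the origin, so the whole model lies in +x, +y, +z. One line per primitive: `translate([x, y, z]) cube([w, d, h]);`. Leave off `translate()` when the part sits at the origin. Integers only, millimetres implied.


cube([97, 97, 1699]);
translate([1762, 0, 0]) cube([97, 97, 1699]);
translate([97, 0, 181]) cube([1665, 97, 66]);
translate([97, 0, 1411]) cube([1665, 97, 66]);
translate([243, 97, 93]) cube([70, 15, 1519]);
translate([459, 97, 93]) cube([70, 15, 1519]);
translate([675, 97, 93]) cube([70, 15, 1519]);
translate([891, 97, 93]) cube([70, 15, 1519]);
translate([1107, 97, 93]) cube([70, 15, 1519]);
translate([1323, 97, 93]) cube([70, 15, 1519]);
translate([1539, 97, 93]) cube([70, 15, 1519]);


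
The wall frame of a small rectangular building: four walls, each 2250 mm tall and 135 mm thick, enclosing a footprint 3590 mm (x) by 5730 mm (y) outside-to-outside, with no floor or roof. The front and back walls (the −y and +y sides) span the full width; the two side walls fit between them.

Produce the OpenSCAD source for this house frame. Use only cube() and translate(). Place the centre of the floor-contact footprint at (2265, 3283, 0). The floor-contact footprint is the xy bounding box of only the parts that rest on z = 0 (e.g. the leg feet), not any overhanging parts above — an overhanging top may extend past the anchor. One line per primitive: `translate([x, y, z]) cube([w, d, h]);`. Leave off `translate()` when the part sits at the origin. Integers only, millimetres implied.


translate([470, 418, 0]) cube([3590, 135, 2250]);
translate([470, 6013, 0]) cube([3590, 135, 2250]);
translate([470, 553, 0]) cube([135, 5460, 2250]);
translate([3925, 553, 0]) cube([135, 5460, 2250]);


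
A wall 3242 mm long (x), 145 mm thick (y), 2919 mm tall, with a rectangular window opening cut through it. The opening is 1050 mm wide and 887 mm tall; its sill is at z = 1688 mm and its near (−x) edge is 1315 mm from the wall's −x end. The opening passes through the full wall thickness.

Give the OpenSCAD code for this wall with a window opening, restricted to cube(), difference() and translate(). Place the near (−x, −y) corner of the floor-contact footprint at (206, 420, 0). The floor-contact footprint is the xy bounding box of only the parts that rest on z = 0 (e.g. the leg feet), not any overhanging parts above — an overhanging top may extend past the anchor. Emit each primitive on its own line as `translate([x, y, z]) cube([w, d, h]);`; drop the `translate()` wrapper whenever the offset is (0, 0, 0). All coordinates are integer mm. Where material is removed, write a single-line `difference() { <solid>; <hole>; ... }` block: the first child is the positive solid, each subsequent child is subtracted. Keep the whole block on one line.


difference() { translate([206, 420, 0]) cube([3242, 145, 2919]); translate([1521, 420, 1688]) cube([1050, 145, 887]); }


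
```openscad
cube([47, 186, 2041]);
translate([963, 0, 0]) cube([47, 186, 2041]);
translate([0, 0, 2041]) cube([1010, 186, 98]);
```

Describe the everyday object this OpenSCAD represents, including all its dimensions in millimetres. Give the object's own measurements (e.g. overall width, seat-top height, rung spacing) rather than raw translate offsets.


A door frame. The clear opening is 916 mm wide and 2041 mm high. Two 47 mm wide jambs, 186 mm deep, stand either side of the opening from the floor to the top of the opening. A 98 mm thick head sits across the top of both jambs, spanning the full outside width of the frame.


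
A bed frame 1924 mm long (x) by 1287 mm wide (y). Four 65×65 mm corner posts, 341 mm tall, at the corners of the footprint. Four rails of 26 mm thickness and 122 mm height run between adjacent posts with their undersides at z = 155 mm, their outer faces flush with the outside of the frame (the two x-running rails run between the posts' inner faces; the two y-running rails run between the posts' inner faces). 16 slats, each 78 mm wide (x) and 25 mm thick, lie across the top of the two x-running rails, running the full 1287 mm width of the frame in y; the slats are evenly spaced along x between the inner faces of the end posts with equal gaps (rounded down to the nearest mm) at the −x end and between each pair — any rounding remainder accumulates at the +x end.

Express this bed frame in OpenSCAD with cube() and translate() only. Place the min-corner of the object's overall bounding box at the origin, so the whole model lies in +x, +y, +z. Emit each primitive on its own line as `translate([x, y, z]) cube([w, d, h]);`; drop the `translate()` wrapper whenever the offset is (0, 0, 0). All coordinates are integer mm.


cube([65, 65, 341]);
translate([0, 1222, 0]) cube([65, 65, 341]);
translate([1859, 0, 0]) cube([65, 65, 341]);
translate([1859, 1222, 0]) cube([65, 65, 341]);
translate([65, 0, 155]) cube([1794, 26, 122]);
translate([65, 1261, 155]) cube([1794, 26, 122]);
translate([0, 65, 155]) cube([26, 1157, 122]);
translate([1898, 65, 155]) cube([26, 1157, 122]);
translate([97, 0, 277]) cube([78, 1287, 25]);
translate([207, 0, 277]) cube([78, 1287, 25]);
translate([317, 0, 277]) cube([78, 1287, 25]);
translate([427, 0, 277]) cube([78, 1287, 25]);
translate([537, 0, 277]) cube([78, 1287, 25]);
translate([647, 0, 277]) cube([78, 1287, 25]);
translate([757, 0, 277]) cube([78, 1287, 25]);
translate([867, 0, 277]) cube([78, 1287, 25]);
translate([977, 0, 277]) cube([78, 1287, 25]);
translate([1087, 0, 277]) cube([78, 1287, 25]);
translate([1197, 0, 277]) cube([78, 1287, 25]);
translate([1307, 0, 277]) cube([78, 1287, 25]);
translate([1417, 0, 277]) cube([78, 1287, 25]);
translate([1527, 0, 277]) cube([78, 1287, 25]);
translate([1637, 0, 277]) cube([78, 1287, 25]);
translate([1747, 0, 277]) cube([78, 1287, 25]);


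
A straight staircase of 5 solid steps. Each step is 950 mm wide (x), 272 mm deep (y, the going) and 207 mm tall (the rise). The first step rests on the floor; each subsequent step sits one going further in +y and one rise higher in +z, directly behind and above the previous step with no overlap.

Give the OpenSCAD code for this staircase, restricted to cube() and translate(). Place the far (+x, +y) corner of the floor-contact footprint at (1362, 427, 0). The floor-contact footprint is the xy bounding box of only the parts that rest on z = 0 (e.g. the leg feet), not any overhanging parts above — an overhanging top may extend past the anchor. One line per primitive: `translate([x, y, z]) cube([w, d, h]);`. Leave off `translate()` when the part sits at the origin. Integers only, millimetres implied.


translate([412, 155, 0]) cube([950, 272, 207]);
translate([412, 427, 207]) cube([950, 272, 207]);
translate([412, 699, 414]) cube([950, 272, 207]);
translate([412, 971, 621]) cube([950, 272, 207]);
translate([412, 1243, 828]) cube([950, 272, 207]);


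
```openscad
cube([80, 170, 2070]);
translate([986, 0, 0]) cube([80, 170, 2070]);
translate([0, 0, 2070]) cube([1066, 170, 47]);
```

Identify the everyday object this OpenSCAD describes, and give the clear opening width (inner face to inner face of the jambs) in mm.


A door frame. The clear opening width is 906 mm.

Two 2070 mm tall posts with a header on top — a door frame. The left jamb is 80 mm wide at x = 0; the right jamb starts at x = 986. The clear opening is 986 − 80 = 906 mm.


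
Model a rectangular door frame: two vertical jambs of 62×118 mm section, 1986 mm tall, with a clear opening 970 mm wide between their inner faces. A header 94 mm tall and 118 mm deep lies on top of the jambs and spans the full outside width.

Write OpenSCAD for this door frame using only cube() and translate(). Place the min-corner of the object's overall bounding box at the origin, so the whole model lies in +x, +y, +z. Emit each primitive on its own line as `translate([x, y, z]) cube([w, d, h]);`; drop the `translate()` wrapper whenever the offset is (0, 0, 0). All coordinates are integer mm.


cube([62, 118, 1986]);
translate([1032, 0, 0]) cube([62, 118, 1986]);
translate([0, 0, 1986]) cube([1094, 118, 94]);


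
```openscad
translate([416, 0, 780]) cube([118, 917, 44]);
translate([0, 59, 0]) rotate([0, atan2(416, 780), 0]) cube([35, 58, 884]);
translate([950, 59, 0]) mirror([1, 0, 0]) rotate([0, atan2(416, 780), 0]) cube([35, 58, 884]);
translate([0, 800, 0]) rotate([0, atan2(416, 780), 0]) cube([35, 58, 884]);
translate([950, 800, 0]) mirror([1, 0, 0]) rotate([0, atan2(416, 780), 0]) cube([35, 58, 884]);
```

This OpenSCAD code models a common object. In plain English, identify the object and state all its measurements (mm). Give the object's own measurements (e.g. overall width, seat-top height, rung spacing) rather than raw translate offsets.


A sawhorse. A 118×917×44 mm beam (x, y, z) sits on two A-frame leg pairs. Each pair is two raked legs of 35×58 mm section (58 mm along y) splaying symmetrically in x. Each leg rises 780 mm vertically over 416 mm of horizontal reach and is 884 mm long along its own axis. Every leg's outer bottom edge rests on the floor and its outer top edge meets a bottom edge of the beam — the left legs (tilting toward +x) meet the beam's −x bottom edge, the right legs (their mirror images, tilting toward −x) meet its +x bottom edge — so the leg tops tuck under the beam, the beam's underside is 780 mm above the floor, and the feet are 950 mm apart outside-to-outside with the beam centred between them. The two leg pairs are set in 59 mm from either end of the beam.


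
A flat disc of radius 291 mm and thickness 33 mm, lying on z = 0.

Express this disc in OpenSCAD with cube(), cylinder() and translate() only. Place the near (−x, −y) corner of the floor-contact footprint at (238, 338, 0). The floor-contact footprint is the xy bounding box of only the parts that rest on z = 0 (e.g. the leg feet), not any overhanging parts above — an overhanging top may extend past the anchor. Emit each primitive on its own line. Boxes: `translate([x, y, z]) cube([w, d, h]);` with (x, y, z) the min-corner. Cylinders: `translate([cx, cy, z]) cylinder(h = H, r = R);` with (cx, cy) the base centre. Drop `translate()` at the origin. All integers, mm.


translate([529, 629, 0]) cylinder(h = 33, r = 291);


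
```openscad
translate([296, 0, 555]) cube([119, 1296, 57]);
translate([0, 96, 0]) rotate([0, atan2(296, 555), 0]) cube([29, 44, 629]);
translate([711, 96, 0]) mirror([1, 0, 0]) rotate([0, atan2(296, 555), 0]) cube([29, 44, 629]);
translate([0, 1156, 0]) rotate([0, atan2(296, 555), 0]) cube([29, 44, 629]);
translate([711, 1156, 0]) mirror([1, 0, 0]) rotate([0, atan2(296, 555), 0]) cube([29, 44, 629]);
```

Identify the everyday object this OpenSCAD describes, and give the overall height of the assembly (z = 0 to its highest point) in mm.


A sawhorse. The overall height is 612 mm.

A beam across two mirrored pairs of raked legs — a sawhorse. The beam's underside is at z = 555 (matching the legs' vertical rise in atan2(296, 555)) and the beam is 57 mm tall, so its top is at 555 + 57 = 612 mm. The raked legs top out at the beam's underside, so that is the highest point.


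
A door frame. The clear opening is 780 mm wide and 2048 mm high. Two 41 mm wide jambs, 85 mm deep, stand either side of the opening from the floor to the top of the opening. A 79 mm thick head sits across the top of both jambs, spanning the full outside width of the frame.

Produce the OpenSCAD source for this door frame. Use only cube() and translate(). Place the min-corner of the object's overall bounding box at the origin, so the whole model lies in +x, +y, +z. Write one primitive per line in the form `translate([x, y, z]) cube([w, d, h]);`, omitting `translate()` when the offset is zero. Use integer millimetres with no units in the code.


cube([41, 85, 2048]);
translate([821, 0, 0]) cube([41, 85, 2048]);
translate([0, 0, 2048]) cube([862, 85, 79]);


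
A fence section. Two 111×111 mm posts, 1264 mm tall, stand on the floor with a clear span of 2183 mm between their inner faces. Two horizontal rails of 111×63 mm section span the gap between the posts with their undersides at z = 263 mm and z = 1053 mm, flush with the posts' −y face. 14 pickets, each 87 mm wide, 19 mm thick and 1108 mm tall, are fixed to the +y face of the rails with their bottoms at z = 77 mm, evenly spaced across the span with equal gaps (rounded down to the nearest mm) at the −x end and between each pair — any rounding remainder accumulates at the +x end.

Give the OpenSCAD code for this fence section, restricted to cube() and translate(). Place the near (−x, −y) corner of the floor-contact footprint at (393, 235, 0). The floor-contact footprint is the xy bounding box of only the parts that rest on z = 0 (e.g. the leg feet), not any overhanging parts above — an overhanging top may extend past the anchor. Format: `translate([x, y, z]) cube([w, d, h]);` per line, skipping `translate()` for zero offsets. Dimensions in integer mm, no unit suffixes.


translate([393, 235, 0]) cube([111, 111, 1264]);
translate([2687, 235, 0]) cube([111, 111, 1264]);
translate([504, 235, 263]) cube([2183, 111, 63]);
translate([504, 235, 1053]) cube([2183, 111, 63]);
translate([568, 346, 77]) cube([87, 19, 1108]);
translate([719, 346, 77]) cube([87, 19, 1108]);
translate([870, 346, 77]) cube([87, 19, 1108]);
translate([1021, 346, 77]) cube([87, 19, 1108]);
translate([1172, 346, 77]) cube([87, 19, 1108]);
translate([1323, 346, 77]) cube([87, 19, 1108]);
translate([1474, 346, 77]) cube([87, 19, 1108]);
translate([1625, 346, 77]) cube([87, 19, 1108]);
translate([1776, 346, 77]) cube([87, 19, 1108]);
translate([1927, 346, 77]) cube([87, 19, 1108]);
translate([2078, 346, 77]) cube([87, 19, 1108]);
translate([2229, 346, 77]) cube([87, 19, 1108]);
translate([2380, 346, 77]) cube([87, 19, 1108]);
translate([2531, 346, 77]) cube([87, 19, 1108]);


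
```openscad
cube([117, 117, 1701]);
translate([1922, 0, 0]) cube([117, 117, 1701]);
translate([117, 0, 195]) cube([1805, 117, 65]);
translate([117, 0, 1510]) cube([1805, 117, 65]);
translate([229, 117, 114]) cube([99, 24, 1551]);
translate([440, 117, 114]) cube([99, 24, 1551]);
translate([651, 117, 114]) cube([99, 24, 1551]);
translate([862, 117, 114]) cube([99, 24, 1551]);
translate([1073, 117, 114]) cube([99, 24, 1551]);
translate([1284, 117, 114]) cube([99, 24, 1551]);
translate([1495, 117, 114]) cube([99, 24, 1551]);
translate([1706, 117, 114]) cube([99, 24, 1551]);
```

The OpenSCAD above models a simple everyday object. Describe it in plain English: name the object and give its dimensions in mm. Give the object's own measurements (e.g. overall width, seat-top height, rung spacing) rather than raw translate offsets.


A fence section. Two 117×117 mm posts, 1701 mm tall, stand on the floor with a clear span of 1805 mm between their inner faces. Two horizontal rails of 117×65 mm section span the gap between the posts with their undersides at z = 195 mm and z = 1510 mm, flush with the posts' −y face. 8 pickets, each 99 mm wide, 24 mm thick and 1551 mm tall, are fixed to the +y face of the rails with their bottoms at z = 114 mm, spaced across the span with a 112 mm gap after the −x post and between neighbouring pickets, with 117 mm left before the +x post.


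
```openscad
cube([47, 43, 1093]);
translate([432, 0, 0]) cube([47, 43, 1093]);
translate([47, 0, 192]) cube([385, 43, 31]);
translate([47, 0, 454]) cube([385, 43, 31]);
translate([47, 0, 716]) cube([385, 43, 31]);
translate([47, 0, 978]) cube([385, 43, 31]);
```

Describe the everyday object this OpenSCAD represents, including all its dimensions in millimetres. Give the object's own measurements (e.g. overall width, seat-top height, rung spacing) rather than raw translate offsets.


A straight ladder. Two 47×43 mm vertical rails, 1093 mm tall, stand 479 mm apart (outside-to-outside) with their front faces coplanar on the −y side. 4 rungs, each 43 mm deep and 31 mm tall, span between the inner faces of the rails, front faces flush with the rails. The lowest rung's underside is at z = 192 mm and rungs are spaced 262 mm apart (underside to underside).


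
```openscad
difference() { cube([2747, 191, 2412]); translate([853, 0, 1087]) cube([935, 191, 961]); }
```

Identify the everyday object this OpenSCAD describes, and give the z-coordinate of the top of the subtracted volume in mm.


A wall with a window opening. The window head height is 2048 mm.

A wall with a rectangular opening subtracted — a window. Sill at z = 1087, opening 961 mm tall, so the head is at 1087 + 961 = 2048 mm.


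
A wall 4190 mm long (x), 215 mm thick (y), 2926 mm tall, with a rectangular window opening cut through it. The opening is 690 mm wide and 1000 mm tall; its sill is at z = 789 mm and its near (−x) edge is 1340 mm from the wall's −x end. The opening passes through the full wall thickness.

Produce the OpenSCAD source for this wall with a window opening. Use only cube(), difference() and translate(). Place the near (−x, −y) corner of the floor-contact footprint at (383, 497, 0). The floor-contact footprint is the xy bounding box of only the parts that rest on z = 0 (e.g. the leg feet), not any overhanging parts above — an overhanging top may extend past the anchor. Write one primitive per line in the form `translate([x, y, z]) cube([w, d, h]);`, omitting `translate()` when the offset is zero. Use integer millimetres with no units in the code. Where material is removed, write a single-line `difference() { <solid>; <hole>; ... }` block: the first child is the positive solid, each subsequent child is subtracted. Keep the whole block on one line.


difference() { translate([383, 497, 0]) cube([4190, 215, 2926]); translate([1723, 497, 789]) cube([690, 215, 1000]); }


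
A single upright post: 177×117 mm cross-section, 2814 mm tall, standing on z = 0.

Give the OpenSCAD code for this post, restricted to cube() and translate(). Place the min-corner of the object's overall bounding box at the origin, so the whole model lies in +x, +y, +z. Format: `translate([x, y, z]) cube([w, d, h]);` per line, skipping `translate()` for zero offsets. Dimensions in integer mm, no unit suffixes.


cube([177, 117, 2814]);


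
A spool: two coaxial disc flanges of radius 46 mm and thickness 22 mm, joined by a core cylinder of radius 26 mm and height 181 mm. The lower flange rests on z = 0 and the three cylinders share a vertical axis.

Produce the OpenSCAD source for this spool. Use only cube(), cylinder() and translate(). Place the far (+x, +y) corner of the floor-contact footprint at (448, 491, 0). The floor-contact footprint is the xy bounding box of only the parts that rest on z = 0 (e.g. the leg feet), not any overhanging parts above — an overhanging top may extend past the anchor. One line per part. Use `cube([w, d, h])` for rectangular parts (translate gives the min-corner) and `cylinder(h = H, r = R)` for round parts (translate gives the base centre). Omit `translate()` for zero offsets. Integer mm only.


translate([402, 445, 0]) cylinder(h = 22, r = 46);
translate([402, 445, 22]) cylinder(h = 181, r = 26);
translate([402, 445, 203]) cylinder(h = 22, r = 46);


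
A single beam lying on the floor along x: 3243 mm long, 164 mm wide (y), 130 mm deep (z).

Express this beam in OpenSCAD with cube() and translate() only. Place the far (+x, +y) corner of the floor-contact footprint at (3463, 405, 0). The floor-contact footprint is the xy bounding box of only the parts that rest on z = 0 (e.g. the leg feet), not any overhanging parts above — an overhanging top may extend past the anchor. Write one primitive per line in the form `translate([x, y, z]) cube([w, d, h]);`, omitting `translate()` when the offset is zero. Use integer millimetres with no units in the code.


translate([220, 241, 0]) cube([3243, 164, 130]);


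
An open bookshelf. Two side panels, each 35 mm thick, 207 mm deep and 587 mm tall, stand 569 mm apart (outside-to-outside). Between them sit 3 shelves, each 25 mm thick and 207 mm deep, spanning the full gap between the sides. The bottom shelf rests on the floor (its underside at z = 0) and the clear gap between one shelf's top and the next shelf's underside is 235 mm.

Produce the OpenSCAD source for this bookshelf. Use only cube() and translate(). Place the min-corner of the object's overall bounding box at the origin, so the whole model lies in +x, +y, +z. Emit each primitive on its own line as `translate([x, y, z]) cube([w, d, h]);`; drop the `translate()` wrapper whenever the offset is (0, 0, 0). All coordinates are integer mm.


cube([35, 207, 587]);
translate([534, 0, 0]) cube([35, 207, 587]);
translate([35, 0, 0]) cube([499, 207, 25]);
translate([35, 0, 260]) cube([499, 207, 25]);
translate([35, 0, 520]) cube([499, 207, 25]);


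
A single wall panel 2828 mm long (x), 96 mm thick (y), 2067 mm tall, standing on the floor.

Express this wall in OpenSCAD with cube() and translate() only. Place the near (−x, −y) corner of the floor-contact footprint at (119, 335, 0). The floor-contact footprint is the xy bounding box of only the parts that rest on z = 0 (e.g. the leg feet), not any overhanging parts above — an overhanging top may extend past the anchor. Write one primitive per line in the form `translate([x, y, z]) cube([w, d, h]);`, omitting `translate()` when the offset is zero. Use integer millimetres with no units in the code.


translate([119, 335, 0]) cube([2828, 96, 2067]);


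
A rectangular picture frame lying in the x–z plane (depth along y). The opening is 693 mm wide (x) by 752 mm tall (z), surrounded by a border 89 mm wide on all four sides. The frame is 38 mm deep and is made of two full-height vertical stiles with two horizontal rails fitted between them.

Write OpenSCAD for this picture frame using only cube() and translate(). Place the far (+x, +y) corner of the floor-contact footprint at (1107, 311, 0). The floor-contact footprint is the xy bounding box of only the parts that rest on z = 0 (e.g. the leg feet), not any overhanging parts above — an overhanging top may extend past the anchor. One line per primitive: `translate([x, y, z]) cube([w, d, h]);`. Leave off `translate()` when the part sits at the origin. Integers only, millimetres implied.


translate([236, 273, 0]) cube([89, 38, 930]);
translate([1018, 273, 0]) cube([89, 38, 930]);
translate([325, 273, 0]) cube([693, 38, 89]);
translate([325, 273, 841]) cube([693, 38, 89]);


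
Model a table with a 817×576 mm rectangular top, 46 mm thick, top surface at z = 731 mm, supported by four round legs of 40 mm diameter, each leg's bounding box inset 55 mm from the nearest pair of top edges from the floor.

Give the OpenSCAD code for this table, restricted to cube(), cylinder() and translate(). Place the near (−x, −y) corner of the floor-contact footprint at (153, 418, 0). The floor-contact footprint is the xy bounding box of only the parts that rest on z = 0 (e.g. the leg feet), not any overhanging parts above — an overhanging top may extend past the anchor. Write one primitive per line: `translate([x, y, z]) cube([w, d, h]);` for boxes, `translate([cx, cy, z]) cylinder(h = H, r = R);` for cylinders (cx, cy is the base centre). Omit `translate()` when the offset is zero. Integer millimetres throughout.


// leg_h = 731 - 46 = 685
translate([98, 363, 685]) cube([817, 576, 46]);
translate([173, 438, 0]) cylinder(h = 685, r = 20);
translate([840, 438, 0]) cylinder(h = 685, r = 20);
translate([173, 864, 0]) cylinder(h = 685, r = 20);
translate([840, 864, 0]) cylinder(h = 685, r = 20);


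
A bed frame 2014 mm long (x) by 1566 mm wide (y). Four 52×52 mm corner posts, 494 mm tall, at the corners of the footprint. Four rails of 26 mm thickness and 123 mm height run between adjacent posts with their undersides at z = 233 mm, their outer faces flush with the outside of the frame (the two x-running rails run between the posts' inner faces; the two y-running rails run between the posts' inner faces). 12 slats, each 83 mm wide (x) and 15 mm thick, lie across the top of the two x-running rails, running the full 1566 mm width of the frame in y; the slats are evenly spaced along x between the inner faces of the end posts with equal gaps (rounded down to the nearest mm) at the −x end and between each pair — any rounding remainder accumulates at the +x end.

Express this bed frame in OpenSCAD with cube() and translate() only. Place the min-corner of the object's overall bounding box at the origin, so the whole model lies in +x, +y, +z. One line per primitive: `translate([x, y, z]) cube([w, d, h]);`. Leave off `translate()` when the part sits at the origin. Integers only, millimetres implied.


cube([52, 52, 494]);
translate([0, 1514, 0]) cube([52, 52, 494]);
translate([1962, 0, 0]) cube([52, 52, 494]);
translate([1962, 1514, 0]) cube([52, 52, 494]);
translate([52, 0, 233]) cube([1910, 26, 123]);
translate([52, 1540, 233]) cube([1910, 26, 123]);
translate([0, 52, 233]) cube([26, 1462, 123]);
translate([1988, 52, 233]) cube([26, 1462, 123]);
translate([122, 0, 356]) cube([83, 1566, 15]);
translate([275, 0, 356]) cube([83, 1566, 15]);
translate([428, 0, 356]) cube([83, 1566, 15]);
translate([581, 0, 356]) cube([83, 1566, 15]);
translate([734, 0, 356]) cube([83, 1566, 15]);
translate([887, 0, 356]) cube([83, 1566, 15]);
translate([1040, 0, 356]) cube([83, 1566, 15]);
translate([1193, 0, 356]) cube([83, 1566, 15]);
translate([1346, 0, 356]) cube([83, 1566, 15]);
translate([1499, 0, 356]) cube([83, 1566, 15]);
translate([1652, 0, 356]) cube([83, 1566, 15]);
translate([1805, 0, 356]) cube([83, 1566, 15]);


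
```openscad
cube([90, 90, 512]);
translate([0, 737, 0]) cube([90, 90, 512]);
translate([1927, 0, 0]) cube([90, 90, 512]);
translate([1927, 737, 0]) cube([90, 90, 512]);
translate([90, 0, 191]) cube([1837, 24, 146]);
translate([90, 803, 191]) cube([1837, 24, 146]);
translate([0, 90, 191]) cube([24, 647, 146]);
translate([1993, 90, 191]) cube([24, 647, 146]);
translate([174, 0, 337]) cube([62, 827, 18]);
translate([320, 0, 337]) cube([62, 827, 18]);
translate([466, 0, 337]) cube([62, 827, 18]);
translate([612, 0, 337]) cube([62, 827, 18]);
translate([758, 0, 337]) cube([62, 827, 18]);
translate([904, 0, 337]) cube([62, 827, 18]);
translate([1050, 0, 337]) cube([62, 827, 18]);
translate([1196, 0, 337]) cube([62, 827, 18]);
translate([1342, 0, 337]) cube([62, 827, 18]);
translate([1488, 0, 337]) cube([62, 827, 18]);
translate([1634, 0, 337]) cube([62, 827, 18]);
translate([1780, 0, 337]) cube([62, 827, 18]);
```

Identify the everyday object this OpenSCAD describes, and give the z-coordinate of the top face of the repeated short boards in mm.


A bed frame. The slat-top height is 355 mm.

Four posts, four rails, and a row of slats — a bed frame. Slats sit on the rails at z = 191 + 146 = 337; with slat thickness 18, the top is 355 mm.


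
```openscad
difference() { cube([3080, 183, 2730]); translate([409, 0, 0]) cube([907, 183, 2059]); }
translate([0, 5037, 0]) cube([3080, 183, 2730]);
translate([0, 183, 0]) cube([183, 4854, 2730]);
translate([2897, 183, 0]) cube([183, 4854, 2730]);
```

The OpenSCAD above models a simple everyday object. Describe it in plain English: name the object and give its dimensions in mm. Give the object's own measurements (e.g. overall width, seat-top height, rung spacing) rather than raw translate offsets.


A single room: four walls, each 2730 mm tall and 183 mm thick, enclosing an outside footprint 3080×5220 mm (x × y), no floor or roof. The front and back walls (−y and +y sides) run the full x-width; the side walls fit between their inner faces. A door opening 907 mm wide and 2059 mm tall is cut through the front wall from the floor up, its −x edge 409 mm from the wall's −x end.


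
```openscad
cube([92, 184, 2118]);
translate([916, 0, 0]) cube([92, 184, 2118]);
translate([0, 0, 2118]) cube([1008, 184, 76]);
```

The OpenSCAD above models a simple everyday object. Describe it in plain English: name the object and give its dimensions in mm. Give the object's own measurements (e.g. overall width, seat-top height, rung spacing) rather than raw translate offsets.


A door frame. The clear opening is 824 mm wide and 2118 mm high. Two 92 mm wide jambs, 184 mm deep, stand either side of the opening from the floor to the top of the opening. A 76 mm thick head sits across the top of both jambs, spanning the full outside width of the frame.


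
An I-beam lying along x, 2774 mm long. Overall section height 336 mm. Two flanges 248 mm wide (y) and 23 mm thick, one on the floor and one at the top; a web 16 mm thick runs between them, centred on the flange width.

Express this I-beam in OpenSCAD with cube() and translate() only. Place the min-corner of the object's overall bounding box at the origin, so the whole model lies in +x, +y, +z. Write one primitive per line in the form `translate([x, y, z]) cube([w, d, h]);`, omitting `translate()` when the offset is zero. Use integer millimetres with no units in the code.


cube([2774, 248, 23]);
translate([0, 116, 23]) cube([2774, 16, 290]);
translate([0, 0, 313]) cube([2774, 248, 23]);


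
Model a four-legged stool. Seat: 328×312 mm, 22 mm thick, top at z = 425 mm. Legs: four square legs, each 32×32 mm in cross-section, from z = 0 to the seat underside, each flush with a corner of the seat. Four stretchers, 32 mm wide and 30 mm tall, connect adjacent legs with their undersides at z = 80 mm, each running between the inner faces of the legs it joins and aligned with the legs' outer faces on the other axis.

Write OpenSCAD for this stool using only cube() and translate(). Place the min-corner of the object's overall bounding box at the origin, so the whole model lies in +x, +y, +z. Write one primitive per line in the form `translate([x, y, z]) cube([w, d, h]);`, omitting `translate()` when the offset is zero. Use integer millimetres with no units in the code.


translate([0, 0, 403]) cube([328, 312, 22]);
cube([32, 32, 403]);
translate([296, 0, 0]) cube([32, 32, 403]);
translate([0, 280, 0]) cube([32, 32, 403]);
translate([296, 280, 0]) cube([32, 32, 403]);
translate([32, 0, 80]) cube([264, 32, 30]);
translate([32, 280, 80]) cube([264, 32, 30]);
translate([0, 32, 80]) cube([32, 248, 30]);
translate([296, 32, 80]) cube([32, 248, 30]);


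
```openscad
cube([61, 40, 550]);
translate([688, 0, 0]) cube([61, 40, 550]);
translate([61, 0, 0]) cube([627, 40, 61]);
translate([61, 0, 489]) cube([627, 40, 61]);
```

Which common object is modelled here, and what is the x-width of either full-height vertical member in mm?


A picture frame. The border width is 61 mm.

Four thin pieces enclosing a rectangular opening — a picture frame. The two full-height stiles are 550 mm tall; the top rail sits at z = 489 and is 61 mm tall, so the border above the opening is 550 − 489 = 61 mm, matching the stile x-width.


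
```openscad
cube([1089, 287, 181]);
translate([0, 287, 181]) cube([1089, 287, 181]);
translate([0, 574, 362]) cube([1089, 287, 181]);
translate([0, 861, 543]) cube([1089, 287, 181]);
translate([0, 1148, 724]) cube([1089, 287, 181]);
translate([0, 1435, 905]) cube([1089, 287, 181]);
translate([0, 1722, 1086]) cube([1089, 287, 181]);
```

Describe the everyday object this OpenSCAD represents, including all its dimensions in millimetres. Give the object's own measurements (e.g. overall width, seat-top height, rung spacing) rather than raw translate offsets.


A straight staircase of 7 solid steps. Each step is 1089 mm wide (x), 287 mm deep (y, the going) and 181 mm tall (the rise). The first step rests on the floor; each subsequent step sits one going further in +y and one rise higher in +z, directly behind and above the previous step with no overlap.


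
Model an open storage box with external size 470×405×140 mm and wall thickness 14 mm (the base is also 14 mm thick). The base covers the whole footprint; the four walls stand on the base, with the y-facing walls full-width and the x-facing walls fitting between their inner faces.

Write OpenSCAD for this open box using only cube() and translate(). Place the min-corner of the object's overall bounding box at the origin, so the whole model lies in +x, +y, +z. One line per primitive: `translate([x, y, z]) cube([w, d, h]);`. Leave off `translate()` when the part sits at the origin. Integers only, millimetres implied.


cube([470, 405, 14]);
translate([0, 0, 14]) cube([470, 14, 126]);
translate([0, 391, 14]) cube([470, 14, 126]);
translate([0, 14, 14]) cube([14, 377, 126]);
translate([456, 14, 14]) cube([14, 377, 126]);


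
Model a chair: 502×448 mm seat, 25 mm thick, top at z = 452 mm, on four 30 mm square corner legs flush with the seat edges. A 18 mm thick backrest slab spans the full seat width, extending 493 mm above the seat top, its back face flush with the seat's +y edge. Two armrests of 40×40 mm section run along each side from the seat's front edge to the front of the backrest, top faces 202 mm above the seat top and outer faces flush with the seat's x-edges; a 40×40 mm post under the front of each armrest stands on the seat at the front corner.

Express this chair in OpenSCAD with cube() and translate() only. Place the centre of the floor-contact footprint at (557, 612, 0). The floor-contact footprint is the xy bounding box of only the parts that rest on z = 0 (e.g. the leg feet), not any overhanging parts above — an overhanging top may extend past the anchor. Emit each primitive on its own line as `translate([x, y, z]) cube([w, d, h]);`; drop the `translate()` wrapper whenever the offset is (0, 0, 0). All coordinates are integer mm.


// leg_h = 452 - 25 = 427
// arm post h = 202 - 40 = 162
translate([306, 388, 427]) cube([502, 448, 25]);
translate([306, 388, 0]) cube([30, 30, 427]);
translate([778, 388, 0]) cube([30, 30, 427]);
translate([306, 806, 0]) cube([30, 30, 427]);
translate([778, 806, 0]) cube([30, 30, 427]);
translate([306, 818, 452]) cube([502, 18, 493]);
translate([306, 388, 614]) cube([40, 430, 40]);
translate([768, 388, 614]) cube([40, 430, 40]);
translate([306, 388, 452]) cube([40, 40, 162]);
translate([768, 388, 452]) cube([40, 40, 162]);


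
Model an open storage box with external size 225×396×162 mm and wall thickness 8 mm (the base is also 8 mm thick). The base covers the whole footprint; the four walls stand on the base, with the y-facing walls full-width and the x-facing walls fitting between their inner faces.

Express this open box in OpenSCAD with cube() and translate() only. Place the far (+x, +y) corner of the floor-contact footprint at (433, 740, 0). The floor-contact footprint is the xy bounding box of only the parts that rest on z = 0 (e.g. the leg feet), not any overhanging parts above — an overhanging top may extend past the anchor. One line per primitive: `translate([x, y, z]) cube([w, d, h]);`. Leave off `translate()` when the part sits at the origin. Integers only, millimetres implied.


translate([208, 344, 0]) cube([225, 396, 8]);
translate([208, 344, 8]) cube([225, 8, 154]);
translate([208, 732, 8]) cube([225, 8, 154]);
translate([208, 352, 8]) cube([8, 380, 154]);
translate([425, 352, 8]) cube([8, 380, 154]);
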